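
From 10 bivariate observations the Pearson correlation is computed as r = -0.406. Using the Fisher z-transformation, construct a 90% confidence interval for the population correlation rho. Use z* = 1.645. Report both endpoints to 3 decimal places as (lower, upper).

z_r = atanh(-0.406) = -0.430812;  SE = 1/√(n−3) = 1/√7 = 0.377964
z-limits: -0.430812 ± 1.645·0.377964 = -0.430812 ± 0.621751 = [-1.052563, 0.190939]
ρ-limits: (tanh -1.052563, tanh 0.190939) = (-0.783, 0.189)

(-0.783, 0.189)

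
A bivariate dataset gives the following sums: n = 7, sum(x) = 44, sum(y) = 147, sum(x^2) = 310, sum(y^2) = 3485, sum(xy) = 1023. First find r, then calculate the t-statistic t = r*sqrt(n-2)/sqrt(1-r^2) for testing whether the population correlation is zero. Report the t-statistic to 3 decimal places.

Numerator: nΣxy − (Σx)(Σy) = 7·1023 − (44)(147) = 693
Denominator: √[(nΣx²−(Σx)²)(nΣy²−(Σy)²)]
  nΣx²−(Σx)² = 7·310 − 1936 = 234;  nΣy²−(Σy)² = 7·3485 − 21609 = 2786
  √(234·2786) = √651924 = 807.4181
r = 693 / 807.4181 = 0.8583
t = r·√(n−2)/√(1−r²) = 0.8583·√5 / √(1−0.736679) = 1.919217 / 0.513148 = 3.740

3.740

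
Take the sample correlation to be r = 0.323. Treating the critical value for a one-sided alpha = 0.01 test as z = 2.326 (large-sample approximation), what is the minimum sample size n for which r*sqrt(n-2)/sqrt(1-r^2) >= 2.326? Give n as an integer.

r√(n−2)/√(1−r²) ≥ 2.326  ⇔  n−2 ≥ (2.326)²·(1−r²)/r²
(1−r²)/r² = (1−0.104329)/0.104329 = 8.5851
n ≥ 2 + 5.410276·8.5851 = 2 + 46.4478 = 48.4478
⌈48.4478⌉ = 49

49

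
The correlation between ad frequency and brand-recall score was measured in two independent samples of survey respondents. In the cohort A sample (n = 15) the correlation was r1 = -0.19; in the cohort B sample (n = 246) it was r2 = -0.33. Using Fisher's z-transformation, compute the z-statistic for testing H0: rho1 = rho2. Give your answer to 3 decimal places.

0.509

z1 = atanh(-0.19) = -0.192337,  z2 = atanh(-0.33) = -0.342828
SE = √(1/(n1−3) + 1/(n2−3)) = √(1/12 + 1/243) = √(0.0833333 + 0.0041152) = √0.0874485 = 0.295717
z = (z1 − z2)/SE = (-0.192337 − (-0.342828)) / 0.295717 = 0.150491 / 0.295717 = 0.509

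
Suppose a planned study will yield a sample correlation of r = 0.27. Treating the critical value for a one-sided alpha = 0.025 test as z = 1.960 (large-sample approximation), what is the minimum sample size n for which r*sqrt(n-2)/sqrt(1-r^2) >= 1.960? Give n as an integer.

Need r·√(n−2)/√(1−r²) ≥ 1.960
√(n−2) ≥ 1.960·√(1−0.0729) / 0.27 = 1.960·0.962860 / 0.27 = 6.9897
n−2 ≥ 48.8559  ⇒  n ≥ 50.8559
Smallest integer n = 51

51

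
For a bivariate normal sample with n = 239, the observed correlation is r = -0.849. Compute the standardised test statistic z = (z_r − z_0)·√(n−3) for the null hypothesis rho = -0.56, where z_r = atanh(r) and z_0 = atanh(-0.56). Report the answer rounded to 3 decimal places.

-9.520

Fisher z: atanh(-0.849) = -1.252560, atanh(-0.56) = -0.632833
z = (z_r − z_0)·√(n−3) = (-1.252560 − (-0.632833))·√236 = -0.619727 · 15.362291 = -9.520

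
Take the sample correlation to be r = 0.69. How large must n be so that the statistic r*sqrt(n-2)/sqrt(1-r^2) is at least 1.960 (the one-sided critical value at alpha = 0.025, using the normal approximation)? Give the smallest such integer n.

7

r√(n−2)/√(1−r²) ≥ 1.960  ⇔  n−2 ≥ (1.960)²·(1−r²)/r²
(1−r²)/r² = (1−0.4761)/0.4761 = 1.1004
n ≥ 2 + 3.8416·1.1004 = 2 + 4.2273 = 6.2273
⌈6.2273⌉ = 7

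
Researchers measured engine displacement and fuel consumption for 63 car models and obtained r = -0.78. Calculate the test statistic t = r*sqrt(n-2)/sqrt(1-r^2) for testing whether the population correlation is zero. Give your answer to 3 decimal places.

t = r·√(n−2) / √(1−r²) with r = -0.78, n = 63
  = -0.78·√61 / √(1 − 0.6084)
  = -0.78·7.810250 / 0.625780
  = -6.091995 / 0.625780 = -9.735

-9.735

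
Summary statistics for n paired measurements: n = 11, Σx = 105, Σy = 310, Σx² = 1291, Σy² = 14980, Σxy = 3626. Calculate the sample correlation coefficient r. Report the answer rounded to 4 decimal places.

0.4967

Numerator: nΣxy − (Σx)(Σy) = 11·3626 − (105)(310) = 7336
Denominator: √[(nΣx²−(Σx)²)(nΣy²−(Σy)²)]
  nΣx²−(Σx)² = 11·1291 − 11025 = 3176;  nΣy²−(Σy)² = 11·14980 − 96100 = 68680
  √(3176·68680) = √218127680 = 14769.1462
r = 7336 / 14769.1462 = 0.4967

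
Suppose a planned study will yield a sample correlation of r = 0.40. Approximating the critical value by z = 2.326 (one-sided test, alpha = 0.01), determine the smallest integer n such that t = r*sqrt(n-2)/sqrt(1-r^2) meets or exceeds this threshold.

31

r√(n−2)/√(1−r²) ≥ 2.326  ⇔  n−2 ≥ (2.326)²·(1−r²)/r²
(1−r²)/r² = (1−0.1600)/0.1600 = 5.2500
n ≥ 2 + 5.410276·5.2500 = 2 + 28.4039 = 30.4039
⌈30.4039⌉ = 31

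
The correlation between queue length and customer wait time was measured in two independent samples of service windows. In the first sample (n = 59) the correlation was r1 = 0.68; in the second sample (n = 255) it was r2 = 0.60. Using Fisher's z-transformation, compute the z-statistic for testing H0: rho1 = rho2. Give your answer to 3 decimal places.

Fisher z-transforms: z1 = atanh(0.68) = 0.829114, z2 = atanh(0.60) = 0.693147; difference d = 0.135967
Var(d) = 1/56 + 1/252 = 0.0178571 + 0.0039683 = 0.0218254
z = d/√Var(d) = 0.135967 / √0.0218254 = 0.135967 / 0.147734 = 0.920

0.920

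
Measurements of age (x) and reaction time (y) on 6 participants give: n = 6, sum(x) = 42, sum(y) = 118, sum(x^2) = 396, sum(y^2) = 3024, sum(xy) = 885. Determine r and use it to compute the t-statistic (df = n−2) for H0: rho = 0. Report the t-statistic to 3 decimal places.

0.452

S_xy = nΣxy − ΣxΣy = 6·885 − 42·118 = 5310 − 4956 = 354
S_xx = nΣx² − (Σx)² = 6·396 − 42² = 2376 − 1764 = 612
S_yy = nΣy² − (Σy)² = 6·3024 − 118² = 18144 − 13924 = 4220
r = S_xy / √(S_xx·S_yy) = 354 / √(612·4220) = 354 / √2582640 = 354 / 1607.0594 = 0.2203
t = r·√(n−2)/√(1−r²) = 0.2203·√4 / √(1−0.048532) = 0.440600 / 0.975432 = 0.452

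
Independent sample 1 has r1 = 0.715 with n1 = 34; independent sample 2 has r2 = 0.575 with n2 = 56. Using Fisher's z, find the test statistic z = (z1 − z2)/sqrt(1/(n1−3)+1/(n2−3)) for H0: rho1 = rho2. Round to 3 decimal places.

1.072

Fisher z-transforms: z1 = atanh(0.715) = 0.897340, z2 = atanh(0.575) = 0.654961; difference d = 0.242379
Var(d) = 1/31 + 1/53 = 0.0322581 + 0.0188679 = 0.0511260
z = d/√Var(d) = 0.242379 / √0.0511260 = 0.242379 / 0.226111 = 1.072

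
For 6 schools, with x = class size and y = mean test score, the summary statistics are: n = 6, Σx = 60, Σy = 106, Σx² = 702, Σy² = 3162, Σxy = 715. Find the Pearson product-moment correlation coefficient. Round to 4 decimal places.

Numerator: nΣxy − (Σx)(Σy) = 6·715 − (60)(106) = -2070
Denominator: √[(nΣx²−(Σx)²)(nΣy²−(Σy)²)]
  nΣx²−(Σx)² = 6·702 − 3600 = 612;  nΣy²−(Σy)² = 6·3162 − 11236 = 7736
  √(612·7736) = √4734432 = 2175.8750
r = -2070 / 2175.8750 = -0.9513

-0.9513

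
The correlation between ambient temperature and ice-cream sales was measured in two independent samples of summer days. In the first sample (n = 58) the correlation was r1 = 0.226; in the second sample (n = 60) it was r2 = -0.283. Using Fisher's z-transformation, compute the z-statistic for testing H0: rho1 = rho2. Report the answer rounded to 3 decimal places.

2.756

Fisher z-transforms: z1 = atanh(0.226) = 0.229970, z2 = atanh(-0.283) = -0.290940; difference d = 0.520910
Var(d) = 1/55 + 1/57 = 0.0181818 + 0.0175439 = 0.0357257
z = d/√Var(d) = 0.520910 / √0.0357257 = 0.520910 / 0.189012 = 2.756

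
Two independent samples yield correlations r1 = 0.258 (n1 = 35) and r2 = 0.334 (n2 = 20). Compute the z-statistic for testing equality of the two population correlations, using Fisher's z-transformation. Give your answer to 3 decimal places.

-0.278

Fisher z-transforms: z1 = atanh(0.258) = 0.263965, z2 = atanh(0.334) = 0.347324; difference d = -0.083359
Var(d) = 1/32 + 1/17 = 0.0312500 + 0.0588235 = 0.0900735
z = d/√Var(d) = -0.083359 / √0.0900735 = -0.083359 / 0.300122 = -0.278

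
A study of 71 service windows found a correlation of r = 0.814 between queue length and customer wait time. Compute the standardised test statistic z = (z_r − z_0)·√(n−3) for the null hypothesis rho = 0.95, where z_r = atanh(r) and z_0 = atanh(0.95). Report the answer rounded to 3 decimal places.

z_r = atanh(0.814) = 1.138771,  z_0 = atanh(0.95) = 1.831781
SE = 1/√(n−3) = 1/√68 = 0.121268
z = (z_r − z_0)/SE = (1.138771 − 1.831781) / 0.121268 = -0.693010 / 0.121268 = -5.715

-5.715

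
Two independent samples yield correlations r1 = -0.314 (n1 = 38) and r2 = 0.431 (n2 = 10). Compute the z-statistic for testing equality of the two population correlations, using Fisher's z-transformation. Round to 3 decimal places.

-1.899

z1 = atanh(-0.314) = -0.324977,  z2 = atanh(0.431) = 0.461124
SE = √(1/(n1−3) + 1/(n2−3)) = √(1/35 + 1/7) = √(0.0285714 + 0.1428571) = √0.1714285 = 0.414039
z = (z1 − z2)/SE = (-0.324977 − 0.461124) / 0.414039 = -0.786101 / 0.414039 = -1.899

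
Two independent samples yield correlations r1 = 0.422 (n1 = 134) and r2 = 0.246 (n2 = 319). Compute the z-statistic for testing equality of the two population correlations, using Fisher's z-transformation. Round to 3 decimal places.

Fisher z-transforms: z1 = atanh(0.422) = 0.450123, z2 = atanh(0.246) = 0.251151; difference d = 0.198972
Var(d) = 1/131 + 1/316 = 0.0076336 + 0.0031646 = 0.0107982
z = d/√Var(d) = 0.198972 / √0.0107982 = 0.198972 / 0.103914 = 1.915

1.915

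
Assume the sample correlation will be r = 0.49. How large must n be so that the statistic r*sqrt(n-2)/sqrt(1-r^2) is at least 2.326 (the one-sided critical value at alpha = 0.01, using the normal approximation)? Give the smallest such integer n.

20

r√(n−2)/√(1−r²) ≥ 2.326  ⇔  n−2 ≥ (2.326)²·(1−r²)/r²
(1−r²)/r² = (1−0.2401)/0.2401 = 3.1649
n ≥ 2 + 5.410276·3.1649 = 2 + 17.1230 = 19.1230
⌈19.1230⌉ = 20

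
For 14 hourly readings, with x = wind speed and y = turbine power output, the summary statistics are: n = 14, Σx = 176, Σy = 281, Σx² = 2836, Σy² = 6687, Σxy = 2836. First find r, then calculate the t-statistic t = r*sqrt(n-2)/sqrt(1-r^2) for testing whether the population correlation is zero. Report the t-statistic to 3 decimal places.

S_xy = nΣxy − ΣxΣy = 14·2836 − 176·281 = 39704 − 49456 = -9752
S_xx = nΣx² − (Σx)² = 14·2836 − 176² = 39704 − 30976 = 8728
S_yy = nΣy² − (Σy)² = 14·6687 − 281² = 93618 − 78961 = 14657
r = S_xy / √(S_xx·S_yy) = -9752 / √(8728·14657) = -9752 / √127926296 = -9752 / 11310.4507 = -0.8622
t = r·√(n−2)/√(1−r²) = -0.8622·√12 / √(1−0.743389) = -2.986748 / 0.506568 = -5.896

-5.896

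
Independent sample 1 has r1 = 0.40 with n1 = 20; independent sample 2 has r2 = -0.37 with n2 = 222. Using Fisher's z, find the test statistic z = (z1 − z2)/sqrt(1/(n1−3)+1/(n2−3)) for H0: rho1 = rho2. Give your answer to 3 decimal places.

z1 = atanh(0.40) = 0.423649,  z2 = atanh(-0.37) = -0.388423
SE = √(1/(n1−3) + 1/(n2−3)) = √(1/17 + 1/219) = √(0.0588235 + 0.0045662) = √0.0633897 = 0.251773
z = (z1 − z2)/SE = (0.423649 − (-0.388423)) / 0.251773 = 0.812072 / 0.251773 = 3.225

3.225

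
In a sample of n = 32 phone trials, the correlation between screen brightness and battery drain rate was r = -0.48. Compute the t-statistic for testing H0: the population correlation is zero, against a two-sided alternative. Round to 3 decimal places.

t = r·√(n−2) / √(1−r²) with r = -0.48, n = 32
  = -0.48·√30 / √(1 − 0.2304)
  = -0.48·5.477226 / 0.877268
  = -2.629068 / 0.877268 = -2.997

-2.997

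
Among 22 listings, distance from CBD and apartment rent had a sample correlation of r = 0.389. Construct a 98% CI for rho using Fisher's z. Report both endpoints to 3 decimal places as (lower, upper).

(-0.122, 0.737)

Fisher z: z_r = atanh(r) = ½·ln((1+0.389)/(1−0.389)) = 0.410621
SE(z) = 1/√(n−3) = 1/√19 = 0.229416
98% ⇒ z* = 2.326; margin = 2.326·0.229416 = 0.533622
CI on z-scale: (-0.123001, 0.944243)
Back-transform: tanh(-0.123001) = -0.122384, tanh(0.944243) = 0.737166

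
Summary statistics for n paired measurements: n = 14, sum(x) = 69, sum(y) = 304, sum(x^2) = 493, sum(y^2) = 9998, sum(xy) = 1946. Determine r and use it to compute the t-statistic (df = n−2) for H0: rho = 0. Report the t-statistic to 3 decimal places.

2.746

Numerator: nΣxy − (Σx)(Σy) = 14·1946 − (69)(304) = 6268
Denominator: √[(nΣx²−(Σx)²)(nΣy²−(Σy)²)]
  nΣx²−(Σx)² = 14·493 − 4761 = 2141;  nΣy²−(Σy)² = 14·9998 − 92416 = 47556
  √(2141·47556) = √101817396 = 10090.4606
r = 6268 / 10090.4606 = 0.6212
t = r·√(n−2)/√(1−r²) = 0.6212·√12 / √(1−0.385889) = 2.151900 / 0.783652 = 2.746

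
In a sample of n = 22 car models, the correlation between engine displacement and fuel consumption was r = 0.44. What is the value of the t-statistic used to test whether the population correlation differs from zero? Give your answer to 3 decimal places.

1 − r² = 1 − 0.1936 = 0.8064;  √(1−r²) = 0.897998
√(n−2) = √20 = 4.472136
t = r·√(n−2)/√(1−r²) = 0.44 · 4.472136 / 0.897998 = 2.191

2.191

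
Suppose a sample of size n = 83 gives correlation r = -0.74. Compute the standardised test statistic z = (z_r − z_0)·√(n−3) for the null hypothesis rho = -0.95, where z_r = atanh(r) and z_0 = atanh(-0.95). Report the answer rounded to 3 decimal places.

Fisher z: atanh(-0.74) = -0.950479, atanh(-0.95) = -1.831781
z = (z_r − z_0)·√(n−3) = (-0.950479 − (-1.831781))·√80 = 0.881302 · 8.944272 = 7.883

7.883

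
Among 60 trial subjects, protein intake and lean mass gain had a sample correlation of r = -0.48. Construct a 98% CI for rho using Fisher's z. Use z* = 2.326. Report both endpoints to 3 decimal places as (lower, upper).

(-0.681, -0.212)

Fisher z: z_r = atanh(r) = ½·ln((1+(-0.48))/(1−(-0.48))) = -0.522984
SE(z) = 1/√(n−3) = 1/√57 = 0.132453
98% ⇒ z* = 2.326; margin = 2.326·0.132453 = 0.308086
CI on z-scale: (-0.831070, -0.214898)
Back-transform: tanh(-0.831070) = -0.681050, tanh(-0.214898) = -0.211650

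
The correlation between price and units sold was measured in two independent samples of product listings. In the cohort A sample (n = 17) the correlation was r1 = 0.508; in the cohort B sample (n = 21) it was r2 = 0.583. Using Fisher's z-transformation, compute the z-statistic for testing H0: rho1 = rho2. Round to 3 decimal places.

z1 = atanh(0.508) = 0.560030,  z2 = atanh(0.583) = 0.666995
SE = √(1/(n1−3) + 1/(n2−3)) = √(1/14 + 1/18) = √(0.0714286 + 0.0555556) = √0.1269842 = 0.356348
z = (z1 − z2)/SE = (0.560030 − 0.666995) / 0.356348 = -0.106965 / 0.356348 = -0.300

-0.300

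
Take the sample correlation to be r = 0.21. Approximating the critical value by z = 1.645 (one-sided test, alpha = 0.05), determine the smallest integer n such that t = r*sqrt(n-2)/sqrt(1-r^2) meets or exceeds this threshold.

61

r√(n−2)/√(1−r²) ≥ 1.645  ⇔  n−2 ≥ (1.645)²·(1−r²)/r²
(1−r²)/r² = (1−0.0441)/0.0441 = 21.6757
n ≥ 2 + 2.706025·21.6757 = 2 + 58.6550 = 60.6550
⌈60.6550⌉ = 61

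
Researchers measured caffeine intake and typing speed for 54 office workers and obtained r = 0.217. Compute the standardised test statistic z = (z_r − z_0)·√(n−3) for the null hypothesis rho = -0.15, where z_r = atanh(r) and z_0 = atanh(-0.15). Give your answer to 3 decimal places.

Fisher z: atanh(0.217) = 0.220506, atanh(-0.15) = -0.151140
z = (z_r − z_0)·√(n−3) = (0.220506 − (-0.151140))·√51 = 0.371646 · 7.141428 = 2.654

2.654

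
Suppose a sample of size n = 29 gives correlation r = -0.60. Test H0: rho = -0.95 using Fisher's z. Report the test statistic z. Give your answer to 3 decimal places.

5.806

Fisher z: atanh(-0.60) = -0.693147, atanh(-0.95) = -1.831781
z = (z_r − z_0)·√(n−3) = (-0.693147 − (-1.831781))·√26 = 1.138634 · 5.099020 = 5.806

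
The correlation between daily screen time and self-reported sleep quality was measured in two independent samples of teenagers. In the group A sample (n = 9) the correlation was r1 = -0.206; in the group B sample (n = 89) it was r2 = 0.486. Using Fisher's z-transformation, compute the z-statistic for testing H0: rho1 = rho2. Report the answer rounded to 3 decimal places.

-1.752

z1 = atanh(-0.206) = -0.208990,  z2 = atanh(0.486) = 0.530810
SE = √(1/(n1−3) + 1/(n2−3)) = √(1/6 + 1/86) = √(0.1666667 + 0.0116279) = √0.1782946 = 0.422249
z = (z1 − z2)/SE = (-0.208990 − 0.530810) / 0.422249 = -0.739800 / 0.422249 = -1.752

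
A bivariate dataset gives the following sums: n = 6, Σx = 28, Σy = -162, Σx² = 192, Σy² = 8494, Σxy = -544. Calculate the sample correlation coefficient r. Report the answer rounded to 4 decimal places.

0.4217

Numerator: nΣxy − (Σx)(Σy) = 6·(-544) − (28)(-162) = 1272
Denominator: √[(nΣx²−(Σx)²)(nΣy²−(Σy)²)]
  nΣx²−(Σx)² = 6·192 − 784 = 368;  nΣy²−(Σy)² = 6·8494 − 26244 = 24720
  √(368·24720) = √9096960 = 3016.1167
r = 1272 / 3016.1167 = 0.4217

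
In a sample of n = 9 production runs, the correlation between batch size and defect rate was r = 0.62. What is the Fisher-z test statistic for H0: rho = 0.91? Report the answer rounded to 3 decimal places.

-1.966

Fisher z: atanh(0.62) = 0.725005, atanh(0.91) = 1.527524
z = (z_r − z_0)·√(n−3) = (0.725005 − 1.527524)·√6 = -0.802519 · 2.449490 = -1.966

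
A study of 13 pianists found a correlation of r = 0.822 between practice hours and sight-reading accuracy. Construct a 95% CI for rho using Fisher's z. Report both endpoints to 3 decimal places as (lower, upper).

(0.495, 0.945)

z_r = atanh(0.822) = 1.162953;  SE = 1/√(n−3) = 1/√10 = 0.316228
z-limits: 1.162953 ± 1.960·0.316228 = 1.162953 ± 0.619807 = [0.543146, 1.782760]
ρ-limits: (tanh 0.543146, tanh 1.782760) = (0.495, 0.945)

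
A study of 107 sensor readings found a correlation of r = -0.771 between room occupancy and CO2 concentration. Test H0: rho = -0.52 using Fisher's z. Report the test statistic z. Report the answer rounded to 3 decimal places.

-4.553

z_r = atanh(-0.771) = -1.022789,  z_0 = atanh(-0.52) = -0.576340
SE = 1/√(n−3) = 1/√104 = 0.098058
z = (z_r − z_0)/SE = (-1.022789 − (-0.576340)) / 0.098058 = -0.446449 / 0.098058 = -4.553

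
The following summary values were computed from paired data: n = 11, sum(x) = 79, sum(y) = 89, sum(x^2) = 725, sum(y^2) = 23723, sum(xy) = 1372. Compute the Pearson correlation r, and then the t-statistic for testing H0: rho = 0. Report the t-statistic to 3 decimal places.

S_xy = nΣxy − ΣxΣy = 11·1372 − 79·89 = 15092 − 7031 = 8061
S_xx = nΣx² − (Σx)² = 11·725 − 79² = 7975 − 6241 = 1734
S_yy = nΣy² − (Σy)² = 11·23723 − 89² = 260953 − 7921 = 253032
r = S_xy / √(S_xx·S_yy) = 8061 / √(1734·253032) = 8061 / √438757488 = 8061 / 20946.5388 = 0.3848
t = r·√(n−2)/√(1−r²) = 0.3848·√9 / √(1−0.148071) = 1.154400 / 0.923000 = 1.251

1.251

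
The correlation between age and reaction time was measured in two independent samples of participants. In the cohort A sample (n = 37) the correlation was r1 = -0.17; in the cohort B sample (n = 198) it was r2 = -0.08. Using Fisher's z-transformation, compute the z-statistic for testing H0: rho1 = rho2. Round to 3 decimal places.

-0.492

z1 = atanh(-0.17) = -0.171667,  z2 = atanh(-0.08) = -0.080171
SE = √(1/(n1−3) + 1/(n2−3)) = √(1/34 + 1/195) = √(0.0294118 + 0.0051282) = √0.0345400 = 0.185849
z = (z1 − z2)/SE = (-0.171667 − (-0.080171)) / 0.185849 = -0.091496 / 0.185849 = -0.492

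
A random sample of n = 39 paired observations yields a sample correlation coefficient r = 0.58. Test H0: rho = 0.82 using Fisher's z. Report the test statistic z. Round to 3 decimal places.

-2.966

Fisher z: atanh(0.58) = 0.662463, atanh(0.82) = 1.156817
z = (z_r − z_0)·√(n−3) = (0.662463 − 1.156817)·√36 = -0.494354 · 6.000000 = -2.966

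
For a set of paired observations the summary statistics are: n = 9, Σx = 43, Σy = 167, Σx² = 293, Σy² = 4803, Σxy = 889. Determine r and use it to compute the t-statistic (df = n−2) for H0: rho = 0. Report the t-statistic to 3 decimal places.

Numerator: nΣxy − (Σx)(Σy) = 9·889 − (43)(167) = 820
Denominator: √[(nΣx²−(Σx)²)(nΣy²−(Σy)²)]
  nΣx²−(Σx)² = 9·293 − 1849 = 788;  nΣy²−(Σy)² = 9·4803 − 27889 = 15338
  √(788·15338) = √12086344 = 3476.5420
r = 820 / 3476.5420 = 0.2359
t = r·√(n−2)/√(1−r²) = 0.2359·√7 / √(1−0.055649) = 0.624133 / 0.971777 = 0.642

0.642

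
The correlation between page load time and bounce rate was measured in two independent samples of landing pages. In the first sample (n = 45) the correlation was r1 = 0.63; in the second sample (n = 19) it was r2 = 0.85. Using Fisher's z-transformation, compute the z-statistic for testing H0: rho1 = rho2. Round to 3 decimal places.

-1.752

Fisher z-transforms: z1 = atanh(0.63) = 0.741416, z2 = atanh(0.85) = 1.256153; difference d = -0.514737
Var(d) = 1/42 + 1/16 = 0.0238095 + 0.0625000 = 0.0863095
z = d/√Var(d) = -0.514737 / √0.0863095 = -0.514737 / 0.293785 = -1.752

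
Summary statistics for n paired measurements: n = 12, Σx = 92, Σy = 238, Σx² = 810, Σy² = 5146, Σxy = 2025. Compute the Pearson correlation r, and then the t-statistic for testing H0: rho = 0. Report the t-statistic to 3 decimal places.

9.529

Numerator: nΣxy − (Σx)(Σy) = 12·2025 − (92)(238) = 2404
Denominator: √[(nΣx²−(Σx)²)(nΣy²−(Σy)²)]
  nΣx²−(Σx)² = 12·810 − 8464 = 1256;  nΣy²−(Σy)² = 12·5146 − 56644 = 5108
  √(1256·5108) = √6415648 = 2532.9129
r = 2404 / 2532.9129 = 0.9491
t = r·√(n−2)/√(1−r²) = 0.9491·√10 / √(1−0.900791) = 3.001318 / 0.314975 = 9.529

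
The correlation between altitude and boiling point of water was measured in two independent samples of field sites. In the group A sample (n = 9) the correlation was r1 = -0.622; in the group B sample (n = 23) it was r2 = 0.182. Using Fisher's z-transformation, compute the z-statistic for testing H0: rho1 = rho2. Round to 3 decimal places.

z1 = atanh(-0.622) = -0.728261,  z2 = atanh(0.182) = 0.184050
SE = √(1/(n1−3) + 1/(n2−3)) = √(1/6 + 1/20) = √(0.1666667 + 0.0500000) = √0.2166667 = 0.465475
z = (z1 − z2)/SE = (-0.728261 − 0.184050) / 0.465475 = -0.912311 / 0.465475 = -1.960

-1.960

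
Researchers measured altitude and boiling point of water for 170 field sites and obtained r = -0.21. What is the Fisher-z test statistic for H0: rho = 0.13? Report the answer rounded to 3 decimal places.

-4.444

z_r = atanh(-0.21) = -0.213171,  z_0 = atanh(0.13) = 0.130740
SE = 1/√(n−3) = 1/√167 = 0.077382
z = (z_r − z_0)/SE = (-0.213171 − 0.130740) / 0.077382 = -0.343911 / 0.077382 = -4.444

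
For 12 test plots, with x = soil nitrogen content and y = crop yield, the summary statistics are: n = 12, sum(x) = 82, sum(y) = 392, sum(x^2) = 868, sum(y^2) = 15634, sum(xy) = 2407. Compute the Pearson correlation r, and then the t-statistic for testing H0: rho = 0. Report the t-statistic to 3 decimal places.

-0.963

S_xy = nΣxy − ΣxΣy = 12·2407 − 82·392 = 28884 − 32144 = -3260
S_xx = nΣx² − (Σx)² = 12·868 − 82² = 10416 − 6724 = 3692
S_yy = nΣy² − (Σy)² = 12·15634 − 392² = 187608 − 153664 = 33944
r = S_xy / √(S_xx·S_yy) = -3260 / √(3692·33944) = -3260 / √125321248 = -3260 / 11194.6973 = -0.2912
t = r·√(n−2)/√(1−r²) = -0.2912·√10 / √(1−0.084797) = -0.920855 / 0.956662 = -0.963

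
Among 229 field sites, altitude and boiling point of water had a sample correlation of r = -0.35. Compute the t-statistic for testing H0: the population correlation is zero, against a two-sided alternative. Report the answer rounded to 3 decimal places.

-5.629

t = r·√(n−2) / √(1−r²) with r = -0.35, n = 229
  = -0.35·√227 / √(1 − 0.1225)
  = -0.35·15.066519 / 0.936750
  = -5.273282 / 0.936750 = -5.629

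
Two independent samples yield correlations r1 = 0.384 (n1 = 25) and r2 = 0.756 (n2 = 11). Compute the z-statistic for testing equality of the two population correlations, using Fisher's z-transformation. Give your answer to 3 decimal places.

-1.410

z1 = atanh(0.384) = 0.404743,  z2 = atanh(0.756) = 0.986813
SE = √(1/(n1−3) + 1/(n2−3)) = √(1/22 + 1/8) = √(0.0454545 + 0.1250000) = √0.1704545 = 0.412861
z = (z1 − z2)/SE = (0.404743 − 0.986813) / 0.412861 = -0.582070 / 0.412861 = -1.410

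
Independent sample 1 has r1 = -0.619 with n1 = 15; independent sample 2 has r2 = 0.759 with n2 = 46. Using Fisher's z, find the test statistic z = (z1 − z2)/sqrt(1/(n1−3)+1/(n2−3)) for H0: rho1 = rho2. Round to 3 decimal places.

z1 = atanh(-0.619) = -0.723382,  z2 = atanh(0.759) = 0.993852
SE = √(1/(n1−3) + 1/(n2−3)) = √(1/12 + 1/43) = √(0.0833333 + 0.0232558) = √0.1065891 = 0.326480
z = (z1 − z2)/SE = (-0.723382 − 0.993852) / 0.326480 = -1.717234 / 0.326480 = -5.260

-5.260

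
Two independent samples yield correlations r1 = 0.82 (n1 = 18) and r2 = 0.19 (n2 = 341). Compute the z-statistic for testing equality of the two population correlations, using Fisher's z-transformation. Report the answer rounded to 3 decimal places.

3.655

z1 = atanh(0.82) = 1.156817,  z2 = atanh(0.19) = 0.192337
SE = √(1/(n1−3) + 1/(n2−3)) = √(1/15 + 1/338) = √(0.0666667 + 0.0029586) = √0.0696253 = 0.263866
z = (z1 − z2)/SE = (1.156817 − 0.192337) / 0.263866 = 0.964480 / 0.263866 = 3.655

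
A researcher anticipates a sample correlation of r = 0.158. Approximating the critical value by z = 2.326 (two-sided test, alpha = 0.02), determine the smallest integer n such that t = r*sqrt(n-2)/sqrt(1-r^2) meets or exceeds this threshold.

214

Need r·√(n−2)/√(1−r²) ≥ 2.326
√(n−2) ≥ 2.326·√(1−0.024964) / 0.158 = 2.326·0.987439 / 0.158 = 14.5366
n−2 ≥ 211.3127  ⇒  n ≥ 213.3127
Smallest integer n = 214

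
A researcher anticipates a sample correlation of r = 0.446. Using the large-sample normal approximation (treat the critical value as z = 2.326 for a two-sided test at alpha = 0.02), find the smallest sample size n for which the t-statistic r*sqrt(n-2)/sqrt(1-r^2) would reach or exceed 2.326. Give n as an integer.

24

Need r·√(n−2)/√(1−r²) ≥ 2.326
√(n−2) ≥ 2.326·√(1−0.198916) / 0.446 = 2.326·0.895033 / 0.446 = 4.6678
n−2 ≥ 21.7884  ⇒  n ≥ 23.7884
Smallest integer n = 24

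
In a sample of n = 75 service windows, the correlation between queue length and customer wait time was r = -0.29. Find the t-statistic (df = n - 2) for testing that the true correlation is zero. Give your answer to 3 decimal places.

-2.589

t = r·√(n−2) / √(1−r²) with r = -0.29, n = 75
  = -0.29·√73 / √(1 − 0.0841)
  = -0.29·8.544004 / 0.957027
  = -2.477761 / 0.957027 = -2.589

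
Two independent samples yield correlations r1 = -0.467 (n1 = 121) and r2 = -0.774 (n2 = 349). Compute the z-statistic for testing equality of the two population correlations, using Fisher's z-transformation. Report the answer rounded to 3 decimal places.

4.915

Fisher z-transforms: z1 = atanh(-0.467) = -0.506227, z2 = atanh(-0.774) = -1.030229; difference d = 0.524002
Var(d) = 1/118 + 1/346 = 0.0084746 + 0.0028902 = 0.0113648
z = d/√Var(d) = 0.524002 / √0.0113648 = 0.524002 / 0.106606 = 4.915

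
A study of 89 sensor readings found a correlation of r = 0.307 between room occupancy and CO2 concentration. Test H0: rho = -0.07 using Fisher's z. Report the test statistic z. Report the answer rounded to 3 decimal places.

3.592

Fisher z: atanh(0.307) = 0.317230, atanh(-0.07) = -0.070115
z = (z_r − z_0)·√(n−3) = (0.317230 − (-0.070115))·√86 = 0.387345 · 9.273618 = 3.592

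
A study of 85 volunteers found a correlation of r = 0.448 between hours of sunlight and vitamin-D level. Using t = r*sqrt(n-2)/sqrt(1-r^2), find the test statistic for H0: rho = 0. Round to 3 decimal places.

4.565

1 − r² = 1 − 0.200704 = 0.799296;  √(1−r²) = 0.894034
√(n−2) = √83 = 9.110434
t = r·√(n−2)/√(1−r²) = 0.448 · 9.110434 / 0.894034 = 4.565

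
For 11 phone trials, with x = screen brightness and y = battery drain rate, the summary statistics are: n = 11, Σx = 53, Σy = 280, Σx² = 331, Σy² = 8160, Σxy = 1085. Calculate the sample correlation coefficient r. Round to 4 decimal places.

-0.9449

Numerator: nΣxy − (Σx)(Σy) = 11·1085 − (53)(280) = -2905
Denominator: √[(nΣx²−(Σx)²)(nΣy²−(Σy)²)]
  nΣx²−(Σx)² = 11·331 − 2809 = 832;  nΣy²−(Σy)² = 11·8160 − 78400 = 11360
  √(832·11360) = √9451520 = 3074.3324
r = -2905 / 3074.3324 = -0.9449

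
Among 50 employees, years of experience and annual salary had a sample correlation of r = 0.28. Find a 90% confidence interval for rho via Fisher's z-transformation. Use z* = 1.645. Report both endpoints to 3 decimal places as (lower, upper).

z_r = atanh(0.28) = 0.287682;  SE = 1/√(n−3) = 1/√47 = 0.145865
z-limits: 0.287682 ± 1.645·0.145865 = 0.287682 ± 0.239948 = [0.047734, 0.527630]
ρ-limits: (tanh 0.047734, tanh 0.527630) = (0.048, 0.484)

(0.048, 0.484)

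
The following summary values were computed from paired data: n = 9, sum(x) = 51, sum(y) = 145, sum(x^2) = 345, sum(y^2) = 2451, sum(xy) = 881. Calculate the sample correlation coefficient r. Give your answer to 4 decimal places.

0.7397

Numerator: nΣxy − (Σx)(Σy) = 9·881 − (51)(145) = 534
Denominator: √[(nΣx²−(Σx)²)(nΣy²−(Σy)²)]
  nΣx²−(Σx)² = 9·345 − 2601 = 504;  nΣy²−(Σy)² = 9·2451 − 21025 = 1034
  √(504·1034) = √521136 = 721.8975
r = 534 / 721.8975 = 0.7397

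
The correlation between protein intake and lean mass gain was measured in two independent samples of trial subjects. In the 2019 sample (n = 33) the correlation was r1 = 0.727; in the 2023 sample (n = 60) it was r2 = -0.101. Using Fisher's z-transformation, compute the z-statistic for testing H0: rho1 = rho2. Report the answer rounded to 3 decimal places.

4.538

z1 = atanh(0.727) = 0.922335,  z2 = atanh(-0.101) = -0.101346
SE = √(1/(n1−3) + 1/(n2−3)) = √(1/30 + 1/57) = √(0.0333333 + 0.0175439) = √0.0508772 = 0.225560
z = (z1 − z2)/SE = (0.922335 − (-0.101346)) / 0.225560 = 1.023681 / 0.225560 = 4.538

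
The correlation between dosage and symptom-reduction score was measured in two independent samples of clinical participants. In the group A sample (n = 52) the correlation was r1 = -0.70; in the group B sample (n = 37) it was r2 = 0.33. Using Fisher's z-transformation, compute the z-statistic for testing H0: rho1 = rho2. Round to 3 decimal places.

-5.422

z1 = atanh(-0.70) = -0.867301,  z2 = atanh(0.33) = 0.342828
SE = √(1/(n1−3) + 1/(n2−3)) = √(1/49 + 1/34) = √(0.0204082 + 0.0294118) = √0.0498200 = 0.223204
z = (z1 − z2)/SE = (-0.867301 − 0.342828) / 0.223204 = -1.210129 / 0.223204 = -5.422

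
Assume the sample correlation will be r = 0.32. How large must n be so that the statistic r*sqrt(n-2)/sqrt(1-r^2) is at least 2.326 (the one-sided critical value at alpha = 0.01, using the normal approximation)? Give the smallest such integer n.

r√(n−2)/√(1−r²) ≥ 2.326  ⇔  n−2 ≥ (2.326)²·(1−r²)/r²
(1−r²)/r² = (1−0.1024)/0.1024 = 8.7656
n ≥ 2 + 5.410276·8.7656 = 2 + 47.4243 = 49.4243
⌈49.4243⌉ = 50

50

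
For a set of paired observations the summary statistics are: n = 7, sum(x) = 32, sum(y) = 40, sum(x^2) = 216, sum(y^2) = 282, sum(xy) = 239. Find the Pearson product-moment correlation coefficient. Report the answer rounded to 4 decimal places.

S_xy = nΣxy − ΣxΣy = 7·239 − 32·40 = 1673 − 1280 = 393
S_xx = nΣx² − (Σx)² = 7·216 − 32² = 1512 − 1024 = 488
S_yy = nΣy² − (Σy)² = 7·282 − 40² = 1974 − 1600 = 374
r = S_xy / √(S_xx·S_yy) = 393 / √(488·374) = 393 / √182512 = 393 / 427.2142 = 0.9199

0.9199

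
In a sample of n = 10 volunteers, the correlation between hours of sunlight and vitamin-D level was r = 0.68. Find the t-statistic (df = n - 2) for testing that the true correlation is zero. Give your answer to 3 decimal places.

2.623

1 − r² = 1 − 0.4624 = 0.5376;  √(1−r²) = 0.733212
√(n−2) = √8 = 2.828427
t = r·√(n−2)/√(1−r²) = 0.68 · 2.828427 / 0.733212 = 2.623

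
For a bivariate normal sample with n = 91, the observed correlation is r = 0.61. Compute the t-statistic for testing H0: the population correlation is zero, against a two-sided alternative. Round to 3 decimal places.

7.262

t = r·√(n−2) / √(1−r²) with r = 0.61, n = 91
  = 0.61·√89 / √(1 − 0.3721)
  = 0.61·9.433981 / 0.792401
  = 5.754728 / 0.792401 = 7.262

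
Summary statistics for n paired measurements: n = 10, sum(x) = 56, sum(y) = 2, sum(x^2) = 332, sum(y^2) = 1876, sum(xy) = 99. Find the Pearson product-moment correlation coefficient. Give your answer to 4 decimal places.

0.4726

S_xy = nΣxy − ΣxΣy = 10·99 − 56·2 = 990 − 112 = 878
S_xx = nΣx² − (Σx)² = 10·332 − 56² = 3320 − 3136 = 184
S_yy = nΣy² − (Σy)² = 10·1876 − 2² = 18760 − 4 = 18756
r = S_xy / √(S_xx·S_yy) = 878 / √(184·18756) = 878 / √3451104 = 878 / 1857.7147 = 0.4726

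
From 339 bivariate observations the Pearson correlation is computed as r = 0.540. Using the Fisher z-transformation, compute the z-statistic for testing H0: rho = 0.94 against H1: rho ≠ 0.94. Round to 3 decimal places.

-20.785

z_r = atanh(0.540) = 0.604156,  z_0 = atanh(0.94) = 1.738049
SE = 1/√(n−3) = 1/√336 = 0.054554
z = (z_r − z_0)/SE = (0.604156 − 1.738049) / 0.054554 = -1.133893 / 0.054554 = -20.785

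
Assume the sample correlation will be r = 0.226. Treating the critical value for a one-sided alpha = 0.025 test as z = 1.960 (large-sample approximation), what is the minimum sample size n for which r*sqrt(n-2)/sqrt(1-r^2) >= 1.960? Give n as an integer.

r√(n−2)/√(1−r²) ≥ 1.960  ⇔  n−2 ≥ (1.960)²·(1−r²)/r²
(1−r²)/r² = (1−0.051076)/0.051076 = 18.5787
n ≥ 2 + 3.8416·18.5787 = 2 + 71.3719 = 73.3719
⌈73.3719⌉ = 74

74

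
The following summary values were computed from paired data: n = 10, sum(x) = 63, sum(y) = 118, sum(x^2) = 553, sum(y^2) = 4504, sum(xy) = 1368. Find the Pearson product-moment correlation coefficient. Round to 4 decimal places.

S_xy = nΣxy − ΣxΣy = 10·1368 − 63·118 = 13680 − 7434 = 6246
S_xx = nΣx² − (Σx)² = 10·553 − 63² = 5530 − 3969 = 1561
S_yy = nΣy² − (Σy)² = 10·4504 − 118² = 45040 − 13924 = 31116
r = S_xy / √(S_xx·S_yy) = 6246 / √(1561·31116) = 6246 / √48572076 = 6246 / 6969.3670 = 0.8962

0.8962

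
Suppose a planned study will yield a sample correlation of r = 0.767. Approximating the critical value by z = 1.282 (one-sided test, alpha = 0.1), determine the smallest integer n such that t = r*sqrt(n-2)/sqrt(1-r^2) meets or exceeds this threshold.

4

r√(n−2)/√(1−r²) ≥ 1.282  ⇔  n−2 ≥ (1.282)²·(1−r²)/r²
(1−r²)/r² = (1−0.588289)/0.588289 = 0.6998
n ≥ 2 + 1.643524·0.6998 = 2 + 1.1501 = 3.1501
⌈3.1501⌉ = 4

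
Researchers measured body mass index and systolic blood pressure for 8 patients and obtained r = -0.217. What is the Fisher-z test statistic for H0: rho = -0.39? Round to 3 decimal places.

Fisher z: atanh(-0.217) = -0.220506, atanh(-0.39) = -0.411800
z = (z_r − z_0)·√(n−3) = (-0.220506 − (-0.411800))·√5 = 0.191294 · 2.236068 = 0.428

0.428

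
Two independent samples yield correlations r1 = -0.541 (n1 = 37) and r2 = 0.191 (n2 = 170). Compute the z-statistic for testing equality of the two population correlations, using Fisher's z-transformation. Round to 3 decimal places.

-4.246

Fisher z-transforms: z1 = atanh(-0.541) = -0.605568, z2 = atanh(0.191) = 0.193375; difference d = -0.798943
Var(d) = 1/34 + 1/167 = 0.0294118 + 0.0059880 = 0.0353998
z = d/√Var(d) = -0.798943 / √0.0353998 = -0.798943 / 0.188148 = -4.246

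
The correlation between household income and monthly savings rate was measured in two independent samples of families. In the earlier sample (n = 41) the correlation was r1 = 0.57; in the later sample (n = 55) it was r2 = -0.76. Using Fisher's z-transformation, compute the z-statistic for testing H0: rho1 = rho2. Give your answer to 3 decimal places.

7.702

Fisher z-transforms: z1 = atanh(0.57) = 0.647523, z2 = atanh(-0.76) = -0.996215; difference d = 1.643738
Var(d) = 1/38 + 1/52 = 0.0263158 + 0.0192308 = 0.0455466
z = d/√Var(d) = 1.643738 / √0.0455466 = 1.643738 / 0.213416 = 7.702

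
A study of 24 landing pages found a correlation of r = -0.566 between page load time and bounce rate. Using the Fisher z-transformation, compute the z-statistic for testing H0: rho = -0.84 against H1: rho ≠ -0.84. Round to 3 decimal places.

2.656

z_r = atanh(-0.566) = -0.641618,  z_0 = atanh(-0.84) = -1.221174
SE = 1/√(n−3) = 1/√21 = 0.218218
z = (z_r − z_0)/SE = (-0.641618 − (-1.221174)) / 0.218218 = 0.579556 / 0.218218 = 2.656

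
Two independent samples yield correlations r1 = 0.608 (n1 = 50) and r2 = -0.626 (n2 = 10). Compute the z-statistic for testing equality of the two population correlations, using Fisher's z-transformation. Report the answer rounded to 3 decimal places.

3.556

z1 = atanh(0.608) = 0.705742,  z2 = atanh(-0.626) = -0.734811
SE = √(1/(n1−3) + 1/(n2−3)) = √(1/47 + 1/7) = √(0.0212766 + 0.1428571) = √0.1641337 = 0.405134
z = (z1 − z2)/SE = (0.705742 − (-0.734811)) / 0.405134 = 1.440553 / 0.405134 = 3.556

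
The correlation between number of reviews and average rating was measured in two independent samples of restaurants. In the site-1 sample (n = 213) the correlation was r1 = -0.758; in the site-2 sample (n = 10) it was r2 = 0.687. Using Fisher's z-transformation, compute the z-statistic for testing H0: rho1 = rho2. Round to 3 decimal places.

z1 = atanh(-0.758) = -0.991497,  z2 = atanh(0.687) = 0.842252
SE = √(1/(n1−3) + 1/(n2−3)) = √(1/210 + 1/7) = √(0.0047619 + 0.1428571) = √0.1476190 = 0.384212
z = (z1 − z2)/SE = (-0.991497 − 0.842252) / 0.384212 = -1.833749 / 0.384212 = -4.773

-4.773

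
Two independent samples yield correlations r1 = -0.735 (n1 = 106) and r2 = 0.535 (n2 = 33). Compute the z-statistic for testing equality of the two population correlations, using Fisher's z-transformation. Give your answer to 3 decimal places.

Fisher z-transforms: z1 = atanh(-0.735) = -0.939516, z2 = atanh(0.535) = 0.597124; difference d = -1.536640
Var(d) = 1/103 + 1/30 = 0.0097087 + 0.0333333 = 0.0430420
z = d/√Var(d) = -1.536640 / √0.0430420 = -1.536640 / 0.207466 = -7.407

-7.407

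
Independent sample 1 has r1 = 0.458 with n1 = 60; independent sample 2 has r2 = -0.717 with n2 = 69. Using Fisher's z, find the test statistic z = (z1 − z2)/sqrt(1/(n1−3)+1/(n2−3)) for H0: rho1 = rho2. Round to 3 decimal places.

z1 = atanh(0.458) = 0.494777,  z2 = atanh(-0.717) = -0.901443
SE = √(1/(n1−3) + 1/(n2−3)) = √(1/57 + 1/66) = √(0.0175439 + 0.0151515) = √0.0326954 = 0.180819
z = (z1 − z2)/SE = (0.494777 − (-0.901443)) / 0.180819 = 1.396220 / 0.180819 = 7.722

7.722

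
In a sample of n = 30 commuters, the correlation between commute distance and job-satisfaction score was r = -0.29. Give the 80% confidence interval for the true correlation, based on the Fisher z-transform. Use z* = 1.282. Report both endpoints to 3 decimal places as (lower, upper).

z_r = atanh(-0.29) = -0.298566;  SE = 1/√(n−3) = 1/√27 = 0.192450
z-limits: -0.298566 ± 1.282·0.192450 = -0.298566 ± 0.246721 = [-0.545287, -0.051845]
ρ-limits: (tanh -0.545287, tanh -0.051845) = (-0.497, -0.052)

(-0.497, -0.052)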